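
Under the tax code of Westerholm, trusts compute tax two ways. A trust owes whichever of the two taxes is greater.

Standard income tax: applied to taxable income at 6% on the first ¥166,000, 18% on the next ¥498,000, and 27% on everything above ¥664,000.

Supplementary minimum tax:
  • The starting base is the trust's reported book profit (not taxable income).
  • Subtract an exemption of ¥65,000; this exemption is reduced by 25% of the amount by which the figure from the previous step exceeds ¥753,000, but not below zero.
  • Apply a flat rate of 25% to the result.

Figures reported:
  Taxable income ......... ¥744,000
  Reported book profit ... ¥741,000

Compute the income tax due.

¥169,000

Supplementary minimum tax:
  Base (reported book profit): ¥741,000
  Exemption: ¥741,000 ≤ ¥753,000, so full ¥65,000 applies
  Base: ¥741,000 − ¥65,000 = ¥676,000
  ¥676,000 × 25% = ¥169,000

Standard income tax:
  ¥166,000 × 6% = ¥9,960
  ¥498,000 × 18% = ¥89,640
  ¥80,000 × 27% = ¥21,600
  → ¥121,200

¥169,000 > ¥121,200, so the supplementary minimum tax is the binding amount.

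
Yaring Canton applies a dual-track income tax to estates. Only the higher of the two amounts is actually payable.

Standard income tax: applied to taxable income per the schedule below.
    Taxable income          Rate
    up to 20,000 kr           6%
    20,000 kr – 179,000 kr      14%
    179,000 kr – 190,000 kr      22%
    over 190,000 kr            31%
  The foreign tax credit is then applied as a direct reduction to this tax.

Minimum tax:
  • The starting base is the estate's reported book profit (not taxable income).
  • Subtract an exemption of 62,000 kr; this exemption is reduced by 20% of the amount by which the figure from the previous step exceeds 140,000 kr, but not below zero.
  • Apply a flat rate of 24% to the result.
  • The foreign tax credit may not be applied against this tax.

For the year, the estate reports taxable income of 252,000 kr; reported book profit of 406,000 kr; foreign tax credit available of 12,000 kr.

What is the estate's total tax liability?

95,328 kr

Minimum tax:
  Base (reported book profit): 406,000 kr
  Exemption: 62,000 kr − 20% × (406,000 kr − 140,000 kr) = 62,000 kr − 53,200 kr = 8,800 kr
  Base: 406,000 kr − 8,800 kr = 397,200 kr
  397,200 kr × 24% = 95,328 kr

Standard income tax:
  20,000 kr × 6% = 1,200 kr
  159,000 kr × 14% = 22,260 kr
  11,000 kr × 22% = 2,420 kr
  62,000 kr × 31% = 19,220 kr
  → 45,100 kr
  Less foreign tax credit 12,000 kr → 33,100 kr

95,328 kr > 33,100 kr, so the minimum tax is the binding amount.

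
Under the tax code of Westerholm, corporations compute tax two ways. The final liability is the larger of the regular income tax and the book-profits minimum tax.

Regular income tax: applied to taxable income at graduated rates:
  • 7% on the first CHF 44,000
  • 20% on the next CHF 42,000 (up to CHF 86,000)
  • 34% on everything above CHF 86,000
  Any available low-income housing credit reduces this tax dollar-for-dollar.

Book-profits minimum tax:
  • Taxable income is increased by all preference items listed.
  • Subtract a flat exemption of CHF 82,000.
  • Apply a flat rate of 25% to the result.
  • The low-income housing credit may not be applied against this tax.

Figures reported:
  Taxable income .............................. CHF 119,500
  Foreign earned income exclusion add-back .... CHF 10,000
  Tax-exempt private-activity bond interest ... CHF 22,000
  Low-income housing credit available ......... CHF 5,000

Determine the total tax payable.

Regular income tax:
  CHF 44,000 × 7% = CHF 3,080
  CHF 42,000 × 20% = CHF 8,400
  CHF 33,500 × 34% = CHF 11,390
  → CHF 22,870
  Less low-income housing credit CHF 5,000 → CHF 17,870

Book-profits minimum tax:
  Adjusted income: CHF 119,500 + CHF 10,000 + CHF 22,000 = CHF 151,500
  Less exemption CHF 82,000 → base CHF 69,500
  CHF 69,500 × 25% = CHF 17,375

CHF 17,870 > CHF 17,375, so the regular income tax governs.

CHF 17,870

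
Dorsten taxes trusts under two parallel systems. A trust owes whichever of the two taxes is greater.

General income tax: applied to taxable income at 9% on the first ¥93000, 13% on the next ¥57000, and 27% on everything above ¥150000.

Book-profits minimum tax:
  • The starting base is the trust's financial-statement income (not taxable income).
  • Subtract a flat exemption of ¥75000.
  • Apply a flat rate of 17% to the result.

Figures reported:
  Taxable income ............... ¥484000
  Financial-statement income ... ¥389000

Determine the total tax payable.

¥105960

General income tax:
  ¥93000 × 9% = ¥8370
  ¥57000 × 13% = ¥7410
  ¥334000 × 27% = ¥90180
  → ¥105960

Book-profits minimum tax:
  Base (financial-statement income): ¥389000
  Less exemption ¥75000 → base ¥314000
  ¥314000 × 17% = ¥53380

¥105960 > ¥53380, so the general income tax governs.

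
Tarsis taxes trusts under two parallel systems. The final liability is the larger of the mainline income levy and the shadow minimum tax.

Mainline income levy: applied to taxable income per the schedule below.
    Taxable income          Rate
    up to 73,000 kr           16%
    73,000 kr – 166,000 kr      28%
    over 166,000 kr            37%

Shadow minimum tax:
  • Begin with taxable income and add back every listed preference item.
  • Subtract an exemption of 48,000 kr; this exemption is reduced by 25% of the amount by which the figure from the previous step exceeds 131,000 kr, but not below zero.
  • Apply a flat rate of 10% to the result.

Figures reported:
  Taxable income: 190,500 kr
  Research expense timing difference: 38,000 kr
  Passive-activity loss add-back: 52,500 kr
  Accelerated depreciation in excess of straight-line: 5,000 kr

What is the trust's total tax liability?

Mainline income levy:
  73,000 kr × 16% = 11,680 kr
  93,000 kr × 28% = 26,040 kr
  24,500 kr × 37% = 9,065 kr
  → 46,785 kr

Shadow minimum tax:
  Adjusted income: 190,500 kr + 38,000 kr + 52,500 kr + 5,000 kr = 286,000 kr
  Exemption: 48,000 kr − 25% × (286,000 kr − 131,000 kr) = 48,000 kr − 38,750 kr = 9,250 kr
  Base: 286,000 kr − 9,250 kr = 276,750 kr
  276,750 kr × 10% = 27,675 kr

46,785 kr > 27,675 kr, so the mainline income levy governs.

46,785 kr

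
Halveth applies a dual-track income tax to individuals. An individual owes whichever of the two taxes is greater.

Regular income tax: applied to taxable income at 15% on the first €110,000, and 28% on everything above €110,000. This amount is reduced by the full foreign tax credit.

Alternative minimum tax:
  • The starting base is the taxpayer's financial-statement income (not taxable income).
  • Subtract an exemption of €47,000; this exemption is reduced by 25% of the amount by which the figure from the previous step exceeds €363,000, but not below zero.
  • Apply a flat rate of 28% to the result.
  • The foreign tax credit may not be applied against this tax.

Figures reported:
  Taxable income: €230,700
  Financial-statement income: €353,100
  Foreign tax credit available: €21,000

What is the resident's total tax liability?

Alternative minimum tax:
  Base (financial-statement income): €353,100
  Exemption: €353,100 ≤ €363,000, so full €47,000 applies
  Base: €353,100 − €47,000 = €306,100
  €306,100 × 28% = €85,708

Regular income tax:
  €110,000 × 15% = €16,500
  €120,700 × 28% = €33,796
  → €50,296
  Less foreign tax credit €21,000 → €29,296

€85,708 > €29,296, so the alternative minimum tax is the binding amount.

€85,708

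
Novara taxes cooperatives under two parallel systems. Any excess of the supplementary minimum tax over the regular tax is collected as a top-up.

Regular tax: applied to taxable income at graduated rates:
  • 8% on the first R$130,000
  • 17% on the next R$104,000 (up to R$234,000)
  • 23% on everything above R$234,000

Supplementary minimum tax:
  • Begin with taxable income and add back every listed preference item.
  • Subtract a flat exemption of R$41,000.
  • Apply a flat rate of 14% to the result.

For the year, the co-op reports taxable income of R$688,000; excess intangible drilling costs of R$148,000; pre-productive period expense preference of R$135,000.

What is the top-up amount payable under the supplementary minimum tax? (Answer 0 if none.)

R$0

Regular tax:
  R$130,000 × 8% = R$10,400
  R$104,000 × 17% = R$17,680
  R$454,000 × 23% = R$104,420
  → R$132,500

Supplementary minimum tax:
  Adjusted income: R$688,000 + R$148,000 + R$135,000 = R$971,000
  Less exemption R$41,000 → base R$930,000
  R$930,000 × 14% = R$130,200

R$130,200 ≤ R$132,500, so no add-on is due.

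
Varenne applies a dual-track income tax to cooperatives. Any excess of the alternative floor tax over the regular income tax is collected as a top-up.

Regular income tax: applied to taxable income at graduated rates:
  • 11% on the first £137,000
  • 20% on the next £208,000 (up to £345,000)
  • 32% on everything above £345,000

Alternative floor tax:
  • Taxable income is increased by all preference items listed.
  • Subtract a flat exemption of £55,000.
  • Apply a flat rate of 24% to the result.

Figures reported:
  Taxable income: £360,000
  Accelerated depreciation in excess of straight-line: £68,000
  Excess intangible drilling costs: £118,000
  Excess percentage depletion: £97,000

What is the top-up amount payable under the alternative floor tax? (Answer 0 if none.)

Regular income tax:
  £137,000 × 11% = £15,070
  £208,000 × 20% = £41,600
  £15,000 × 32% = £4,800
  → £61,470

Alternative floor tax:
  Adjusted income: £360,000 + £68,000 + £118,000 + £97,000 = £643,000
  Less exemption £55,000 → base £588,000
  £588,000 × 24% = £141,120

Excess of alternative floor tax over regular income tax: £141,120 − £61,470 = £79,650.

£79,650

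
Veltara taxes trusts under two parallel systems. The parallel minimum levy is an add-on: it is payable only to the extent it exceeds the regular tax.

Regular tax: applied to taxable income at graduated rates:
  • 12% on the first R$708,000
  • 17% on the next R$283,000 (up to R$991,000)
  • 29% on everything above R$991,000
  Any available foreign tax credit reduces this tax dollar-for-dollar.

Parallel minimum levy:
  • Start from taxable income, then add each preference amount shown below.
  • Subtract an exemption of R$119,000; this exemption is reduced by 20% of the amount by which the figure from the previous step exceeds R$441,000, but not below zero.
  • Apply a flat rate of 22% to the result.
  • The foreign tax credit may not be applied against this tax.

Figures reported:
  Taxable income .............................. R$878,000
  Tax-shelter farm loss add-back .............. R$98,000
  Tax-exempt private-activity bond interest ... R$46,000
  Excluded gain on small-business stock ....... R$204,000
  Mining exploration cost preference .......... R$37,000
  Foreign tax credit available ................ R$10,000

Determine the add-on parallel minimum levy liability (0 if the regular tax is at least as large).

R$174,000

Parallel minimum levy:
  Adjusted income: R$878,000 + R$98,000 + R$46,000 + R$204,000 + R$37,000 = R$1,263,000
  Exemption: 20% × (R$1,263,000 − R$441,000) = R$164,400 ≥ R$119,000, so the exemption is fully phased out
  Base: R$1,263,000 − R$0 = R$1,263,000
  R$1,263,000 × 22% = R$277,860

Regular tax:
  R$708,000 × 12% = R$84,960
  R$170,000 × 17% = R$28,900
  → R$113,860
  Less foreign tax credit R$10,000 → R$103,860

Excess of parallel minimum levy over regular tax: R$277,860 − R$103,860 = R$174,000.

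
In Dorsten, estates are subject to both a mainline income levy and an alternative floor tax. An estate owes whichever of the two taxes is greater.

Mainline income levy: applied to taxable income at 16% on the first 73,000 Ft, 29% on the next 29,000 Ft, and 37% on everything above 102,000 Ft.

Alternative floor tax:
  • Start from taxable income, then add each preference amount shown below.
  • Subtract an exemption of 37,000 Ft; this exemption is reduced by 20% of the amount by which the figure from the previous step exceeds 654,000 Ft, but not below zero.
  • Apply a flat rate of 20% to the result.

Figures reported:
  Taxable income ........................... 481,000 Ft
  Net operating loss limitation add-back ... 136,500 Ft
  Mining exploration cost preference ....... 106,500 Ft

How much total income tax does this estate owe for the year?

160,320 Ft

Alternative floor tax:
  Adjusted income: 481,000 Ft + 136,500 Ft + 106,500 Ft = 724,000 Ft
  Exemption: 37,000 Ft − 20% × (724,000 Ft − 654,000 Ft) = 37,000 Ft − 14,000 Ft = 23,000 Ft
  Base: 724,000 Ft − 23,000 Ft = 701,000 Ft
  701,000 Ft × 20% = 140,200 Ft

Mainline income levy:
  73,000 Ft × 16% = 11,680 Ft
  29,000 Ft × 29% = 8,410 Ft
  379,000 Ft × 37% = 140,230 Ft
  → 160,320 Ft

160,320 Ft > 140,200 Ft, so the mainline income levy governs.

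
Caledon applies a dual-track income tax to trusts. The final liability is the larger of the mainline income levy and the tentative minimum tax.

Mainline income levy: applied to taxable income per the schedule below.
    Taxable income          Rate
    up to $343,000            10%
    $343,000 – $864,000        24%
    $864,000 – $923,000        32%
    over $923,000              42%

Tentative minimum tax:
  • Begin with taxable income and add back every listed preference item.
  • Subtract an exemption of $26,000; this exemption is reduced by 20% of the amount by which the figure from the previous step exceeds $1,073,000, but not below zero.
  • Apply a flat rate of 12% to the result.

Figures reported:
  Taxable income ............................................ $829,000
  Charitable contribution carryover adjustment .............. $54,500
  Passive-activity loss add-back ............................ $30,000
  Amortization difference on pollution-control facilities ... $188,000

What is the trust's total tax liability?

$150,940

Tentative minimum tax:
  Adjusted income: $829,000 + $54,500 + $30,000 + $188,000 = $1,101,500
  Exemption: $26,000 − 20% × ($1,101,500 − $1,073,000) = $26,000 − $5,700 = $20,300
  Base: $1,101,500 − $20,300 = $1,081,200
  $1,081,200 × 12% = $129,744

Mainline income levy:
  $343,000 × 10% = $34,300
  $486,000 × 24% = $116,640
  → $150,940

$150,940 > $129,744, so the mainline income levy governs.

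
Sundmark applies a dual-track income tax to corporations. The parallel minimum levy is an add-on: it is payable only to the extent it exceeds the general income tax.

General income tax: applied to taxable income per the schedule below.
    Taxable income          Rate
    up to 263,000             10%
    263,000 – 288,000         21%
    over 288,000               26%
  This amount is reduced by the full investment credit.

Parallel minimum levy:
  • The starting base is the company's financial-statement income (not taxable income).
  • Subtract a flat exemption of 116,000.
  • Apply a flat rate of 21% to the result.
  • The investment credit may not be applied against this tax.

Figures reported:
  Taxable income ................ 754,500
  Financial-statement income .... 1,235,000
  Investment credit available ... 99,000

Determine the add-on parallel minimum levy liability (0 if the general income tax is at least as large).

General income tax:
  263,000 × 10% = 26,300
  25,000 × 21% = 5,250
  466,500 × 26% = 121,290
  → 152,840
  Less investment credit 99,000 → 53,840

Parallel minimum levy:
  Base (financial-statement income): 1,235,000
  Less exemption 116,000 → base 1,119,000
  1,119,000 × 21% = 234,990

Excess of parallel minimum levy over general income tax: 234,990 − 53,840 = 181,150.

181,150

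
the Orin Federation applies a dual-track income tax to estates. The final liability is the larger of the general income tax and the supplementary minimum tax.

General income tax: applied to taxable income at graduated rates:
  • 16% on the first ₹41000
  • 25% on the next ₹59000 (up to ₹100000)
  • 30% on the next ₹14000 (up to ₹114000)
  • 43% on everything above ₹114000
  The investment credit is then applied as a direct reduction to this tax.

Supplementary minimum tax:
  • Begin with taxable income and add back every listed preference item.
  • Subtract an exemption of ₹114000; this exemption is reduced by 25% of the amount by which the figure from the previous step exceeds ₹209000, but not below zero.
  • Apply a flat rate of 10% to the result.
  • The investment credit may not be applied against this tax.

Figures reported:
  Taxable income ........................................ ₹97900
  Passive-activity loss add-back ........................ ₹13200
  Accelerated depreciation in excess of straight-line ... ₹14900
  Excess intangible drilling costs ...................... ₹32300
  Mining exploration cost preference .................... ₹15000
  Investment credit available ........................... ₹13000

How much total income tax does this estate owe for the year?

Supplementary minimum tax:
  Adjusted income: ₹97900 + ₹13200 + ₹14900 + ₹32300 + ₹15000 = ₹173300
  Exemption: ₹173300 ≤ ₹209000, so full ₹114000 applies
  Base: ₹173300 − ₹114000 = ₹59300
  ₹59300 × 10% = ₹5930

General income tax:
  ₹41000 × 16% = ₹6560
  ₹56900 × 25% = ₹14225
  → ₹20785
  Less investment credit ₹13000 → ₹7785

₹7785 > ₹5930, so the general income tax governs.

₹7785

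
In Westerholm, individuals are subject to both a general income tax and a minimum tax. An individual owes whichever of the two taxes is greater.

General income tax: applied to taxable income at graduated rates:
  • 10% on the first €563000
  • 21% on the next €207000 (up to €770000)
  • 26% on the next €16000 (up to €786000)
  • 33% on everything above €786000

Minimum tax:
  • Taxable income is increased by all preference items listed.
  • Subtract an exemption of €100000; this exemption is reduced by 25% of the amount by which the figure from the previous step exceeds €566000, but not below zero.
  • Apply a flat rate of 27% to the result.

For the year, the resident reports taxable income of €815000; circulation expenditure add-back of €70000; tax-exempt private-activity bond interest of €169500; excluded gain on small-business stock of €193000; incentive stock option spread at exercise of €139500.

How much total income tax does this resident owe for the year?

Minimum tax:
  Adjusted income: €815000 + €70000 + €169500 + €193000 + €139500 = €1387000
  Exemption: 25% × (€1387000 − €566000) = €205250 ≥ €100000, so the exemption is fully phased out
  Base: €1387000 − €0 = €1387000
  €1387000 × 27% = €374490

General income tax:
  €563000 × 10% = €56300
  €207000 × 21% = €43470
  €16000 × 26% = €4160
  €29000 × 33% = €9570
  → €113500

€374490 > €113500, so the minimum tax is the binding amount.

€374490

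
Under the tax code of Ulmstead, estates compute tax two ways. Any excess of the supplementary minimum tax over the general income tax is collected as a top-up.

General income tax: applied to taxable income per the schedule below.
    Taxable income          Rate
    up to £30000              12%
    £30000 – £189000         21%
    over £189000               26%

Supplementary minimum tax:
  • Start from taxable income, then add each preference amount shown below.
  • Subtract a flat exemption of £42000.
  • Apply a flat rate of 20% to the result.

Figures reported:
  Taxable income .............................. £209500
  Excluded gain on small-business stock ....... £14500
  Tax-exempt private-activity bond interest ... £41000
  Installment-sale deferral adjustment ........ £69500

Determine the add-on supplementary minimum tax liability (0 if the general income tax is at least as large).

£16180

General income tax:
  £30000 × 12% = £3600
  £159000 × 21% = £33390
  £20500 × 26% = £5330
  → £42320

Supplementary minimum tax:
  Adjusted income: £209500 + £14500 + £41000 + £69500 = £334500
  Less exemption £42000 → base £292500
  £292500 × 20% = £58500

Excess of supplementary minimum tax over general income tax: £58500 − £42320 = £16180.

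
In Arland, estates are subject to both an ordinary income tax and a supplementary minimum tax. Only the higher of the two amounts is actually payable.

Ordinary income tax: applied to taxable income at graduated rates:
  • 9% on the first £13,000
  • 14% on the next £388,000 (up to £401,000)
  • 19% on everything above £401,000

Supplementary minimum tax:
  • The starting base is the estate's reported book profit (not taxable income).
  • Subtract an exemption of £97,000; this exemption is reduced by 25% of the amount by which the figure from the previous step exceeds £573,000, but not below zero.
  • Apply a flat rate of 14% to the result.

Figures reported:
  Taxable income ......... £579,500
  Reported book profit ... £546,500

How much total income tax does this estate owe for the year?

£89,405

Supplementary minimum tax:
  Base (reported book profit): £546,500
  Exemption: £546,500 ≤ £573,000, so full £97,000 applies
  Base: £546,500 − £97,000 = £449,500
  £449,500 × 14% = £62,930

Ordinary income tax:
  £13,000 × 9% = £1,170
  £388,000 × 14% = £54,320
  £178,500 × 19% = £33,915
  → £89,405

£89,405 > £62,930, so the ordinary income tax governs.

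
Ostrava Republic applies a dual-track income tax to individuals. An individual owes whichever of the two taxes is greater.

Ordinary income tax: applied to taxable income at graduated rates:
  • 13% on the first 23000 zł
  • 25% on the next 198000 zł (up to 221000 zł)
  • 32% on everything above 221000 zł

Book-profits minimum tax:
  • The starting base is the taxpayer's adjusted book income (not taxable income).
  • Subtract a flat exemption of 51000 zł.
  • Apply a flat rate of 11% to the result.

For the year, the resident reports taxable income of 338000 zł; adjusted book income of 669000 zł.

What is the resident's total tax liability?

89930 zł

Book-profits minimum tax:
  Base (adjusted book income): 669000 zł
  Less exemption 51000 zł → base 618000 zł
  618000 zł × 11% = 67980 zł

Ordinary income tax:
  23000 zł × 13% = 2990 zł
  198000 zł × 25% = 49500 zł
  117000 zł × 32% = 37440 zł
  → 89930 zł

89930 zł > 67980 zł, so the ordinary income tax governs.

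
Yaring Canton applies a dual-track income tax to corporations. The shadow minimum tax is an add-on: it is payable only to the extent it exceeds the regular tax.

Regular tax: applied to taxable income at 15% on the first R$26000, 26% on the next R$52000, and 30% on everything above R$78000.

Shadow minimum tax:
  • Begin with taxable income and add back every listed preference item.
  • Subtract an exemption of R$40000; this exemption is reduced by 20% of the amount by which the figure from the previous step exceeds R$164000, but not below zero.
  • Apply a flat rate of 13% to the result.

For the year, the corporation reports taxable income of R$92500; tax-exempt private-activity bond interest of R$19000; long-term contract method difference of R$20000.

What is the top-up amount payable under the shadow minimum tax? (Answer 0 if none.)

Shadow minimum tax:
  Adjusted income: R$92500 + R$19000 + R$20000 = R$131500
  Exemption: R$131500 ≤ R$164000, so full R$40000 applies
  Base: R$131500 − R$40000 = R$91500
  R$91500 × 13% = R$11895

Regular tax:
  R$26000 × 15% = R$3900
  R$52000 × 26% = R$13520
  R$14500 × 30% = R$4350
  → R$21770

R$11895 ≤ R$21770, so no add-on is due.

R$0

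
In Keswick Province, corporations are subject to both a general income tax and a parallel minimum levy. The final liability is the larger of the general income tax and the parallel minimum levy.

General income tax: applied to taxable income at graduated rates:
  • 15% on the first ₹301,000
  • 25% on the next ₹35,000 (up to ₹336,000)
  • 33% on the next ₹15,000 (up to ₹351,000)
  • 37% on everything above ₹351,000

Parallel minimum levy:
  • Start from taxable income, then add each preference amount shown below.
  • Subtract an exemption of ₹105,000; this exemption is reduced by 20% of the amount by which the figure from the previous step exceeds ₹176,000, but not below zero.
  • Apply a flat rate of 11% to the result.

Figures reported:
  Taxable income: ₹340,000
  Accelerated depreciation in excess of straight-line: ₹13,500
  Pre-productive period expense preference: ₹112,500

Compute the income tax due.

₹55,220

Parallel minimum levy:
  Adjusted income: ₹340,000 + ₹13,500 + ₹112,500 = ₹466,000
  Exemption: ₹105,000 − 20% × (₹466,000 − ₹176,000) = ₹105,000 − ₹58,000 = ₹47,000
  Base: ₹466,000 − ₹47,000 = ₹419,000
  ₹419,000 × 11% = ₹46,090

General income tax:
  ₹301,000 × 15% = ₹45,150
  ₹35,000 × 25% = ₹8,750
  ₹4,000 × 33% = ₹1,320
  → ₹55,220

₹55,220 > ₹46,090, so the general income tax governs.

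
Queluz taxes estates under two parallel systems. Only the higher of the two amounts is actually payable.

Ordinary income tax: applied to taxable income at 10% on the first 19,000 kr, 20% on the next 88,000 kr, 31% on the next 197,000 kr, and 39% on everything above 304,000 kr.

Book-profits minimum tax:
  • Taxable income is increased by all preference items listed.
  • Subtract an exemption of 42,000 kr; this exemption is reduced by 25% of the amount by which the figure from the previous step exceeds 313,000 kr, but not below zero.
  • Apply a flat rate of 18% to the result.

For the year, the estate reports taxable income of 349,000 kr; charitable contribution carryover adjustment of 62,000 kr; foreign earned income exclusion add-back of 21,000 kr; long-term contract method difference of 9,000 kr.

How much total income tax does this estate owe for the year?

Book-profits minimum tax:
  Adjusted income: 349,000 kr + 62,000 kr + 21,000 kr + 9,000 kr = 441,000 kr
  Exemption: 42,000 kr − 25% × (441,000 kr − 313,000 kr) = 42,000 kr − 32,000 kr = 10,000 kr
  Base: 441,000 kr − 10,000 kr = 431,000 kr
  431,000 kr × 18% = 77,580 kr

Ordinary income tax:
  19,000 kr × 10% = 1,900 kr
  88,000 kr × 20% = 17,600 kr
  197,000 kr × 31% = 61,070 kr
  45,000 kr × 39% = 17,550 kr
  → 98,120 kr

98,120 kr > 77,580 kr, so the ordinary income tax governs.

98,120 kr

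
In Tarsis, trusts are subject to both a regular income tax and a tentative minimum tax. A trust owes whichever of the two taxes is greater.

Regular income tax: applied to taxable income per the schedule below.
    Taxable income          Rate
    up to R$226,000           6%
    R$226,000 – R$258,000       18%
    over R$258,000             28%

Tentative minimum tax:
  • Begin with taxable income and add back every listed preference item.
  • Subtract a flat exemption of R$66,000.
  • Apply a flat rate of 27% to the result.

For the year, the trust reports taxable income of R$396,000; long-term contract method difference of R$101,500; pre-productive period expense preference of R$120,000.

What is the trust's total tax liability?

R$148,905

Regular income tax:
  R$226,000 × 6% = R$13,560
  R$32,000 × 18% = R$5,760
  R$138,000 × 28% = R$38,640
  → R$57,960

Tentative minimum tax:
  Adjusted income: R$396,000 + R$101,500 + R$120,000 = R$617,500
  Less exemption R$66,000 → base R$551,500
  R$551,500 × 27% = R$148,905

R$148,905 > R$57,960, so the tentative minimum tax is the binding amount.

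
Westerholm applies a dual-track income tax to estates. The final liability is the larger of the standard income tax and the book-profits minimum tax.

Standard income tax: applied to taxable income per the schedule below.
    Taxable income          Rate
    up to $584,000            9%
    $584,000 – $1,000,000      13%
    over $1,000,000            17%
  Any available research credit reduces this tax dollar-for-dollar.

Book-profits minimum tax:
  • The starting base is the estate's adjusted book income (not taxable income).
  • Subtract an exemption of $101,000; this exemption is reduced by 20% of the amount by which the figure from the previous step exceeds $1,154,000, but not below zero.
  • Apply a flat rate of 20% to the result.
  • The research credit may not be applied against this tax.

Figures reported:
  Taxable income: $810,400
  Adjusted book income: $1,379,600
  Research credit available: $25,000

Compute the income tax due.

$264,744

Standard income tax:
  $584,000 × 9% = $52,560
  $226,400 × 13% = $29,432
  → $81,992
  Less research credit $25,000 → $56,992

Book-profits minimum tax:
  Base (adjusted book income): $1,379,600
  Exemption: $101,000 − 20% × ($1,379,600 − $1,154,000) = $101,000 − $45,120 = $55,880
  Base: $1,379,600 − $55,880 = $1,323,720
  $1,323,720 × 20% = $264,744

$264,744 > $56,992, so the book-profits minimum tax is the binding amount.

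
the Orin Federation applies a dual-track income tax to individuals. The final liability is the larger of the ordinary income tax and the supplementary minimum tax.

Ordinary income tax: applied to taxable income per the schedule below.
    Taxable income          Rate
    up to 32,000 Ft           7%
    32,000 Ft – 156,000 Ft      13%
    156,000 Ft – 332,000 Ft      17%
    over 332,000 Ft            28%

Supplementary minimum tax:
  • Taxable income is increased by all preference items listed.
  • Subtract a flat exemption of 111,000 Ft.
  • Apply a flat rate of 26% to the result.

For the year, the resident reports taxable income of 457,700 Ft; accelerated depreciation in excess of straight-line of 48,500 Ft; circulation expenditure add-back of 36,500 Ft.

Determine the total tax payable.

Supplementary minimum tax:
  Adjusted income: 457,700 Ft + 48,500 Ft + 36,500 Ft = 542,700 Ft
  Less exemption 111,000 Ft → base 431,700 Ft
  431,700 Ft × 26% = 112,242 Ft

Ordinary income tax:
  32,000 Ft × 7% = 2,240 Ft
  124,000 Ft × 13% = 16,120 Ft
  176,000 Ft × 17% = 29,920 Ft
  125,700 Ft × 28% = 35,196 Ft
  → 83,476 Ft

112,242 Ft > 83,476 Ft, so the supplementary minimum tax is the binding amount.

112,242 Ft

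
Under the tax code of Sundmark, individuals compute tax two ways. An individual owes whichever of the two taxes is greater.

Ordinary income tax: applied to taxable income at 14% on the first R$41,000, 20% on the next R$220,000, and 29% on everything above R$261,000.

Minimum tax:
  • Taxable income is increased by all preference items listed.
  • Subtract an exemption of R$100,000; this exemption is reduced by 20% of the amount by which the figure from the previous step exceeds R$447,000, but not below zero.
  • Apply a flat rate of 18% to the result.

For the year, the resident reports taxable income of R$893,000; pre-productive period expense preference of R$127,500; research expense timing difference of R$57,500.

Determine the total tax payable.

R$233,020

Ordinary income tax:
  R$41,000 × 14% = R$5,740
  R$220,000 × 20% = R$44,000
  R$632,000 × 29% = R$183,280
  → R$233,020

Minimum tax:
  Adjusted income: R$893,000 + R$127,500 + R$57,500 = R$1,078,000
  Exemption: 20% × (R$1,078,000 − R$447,000) = R$126,200 ≥ R$100,000, so the exemption is fully phased out
  Base: R$1,078,000 − R$0 = R$1,078,000
  R$1,078,000 × 18% = R$194,040

R$233,020 > R$194,040, so the ordinary income tax governs.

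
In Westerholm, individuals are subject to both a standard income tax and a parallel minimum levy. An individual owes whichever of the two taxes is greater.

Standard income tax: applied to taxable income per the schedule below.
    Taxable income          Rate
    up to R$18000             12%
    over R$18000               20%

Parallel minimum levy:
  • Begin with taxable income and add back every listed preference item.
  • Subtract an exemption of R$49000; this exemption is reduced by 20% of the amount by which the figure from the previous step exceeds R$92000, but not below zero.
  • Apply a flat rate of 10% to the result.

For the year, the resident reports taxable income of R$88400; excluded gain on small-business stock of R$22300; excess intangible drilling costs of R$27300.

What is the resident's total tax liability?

Standard income tax:
  R$18000 × 12% = R$2160
  R$70400 × 20% = R$14080
  → R$16240

Parallel minimum levy:
  Adjusted income: R$88400 + R$22300 + R$27300 = R$138000
  Exemption: R$49000 − 20% × (R$138000 − R$92000) = R$49000 − R$9200 = R$39800
  Base: R$138000 − R$39800 = R$98200
  R$98200 × 10% = R$9820

R$16240 > R$9820, so the standard income tax governs.

R$16240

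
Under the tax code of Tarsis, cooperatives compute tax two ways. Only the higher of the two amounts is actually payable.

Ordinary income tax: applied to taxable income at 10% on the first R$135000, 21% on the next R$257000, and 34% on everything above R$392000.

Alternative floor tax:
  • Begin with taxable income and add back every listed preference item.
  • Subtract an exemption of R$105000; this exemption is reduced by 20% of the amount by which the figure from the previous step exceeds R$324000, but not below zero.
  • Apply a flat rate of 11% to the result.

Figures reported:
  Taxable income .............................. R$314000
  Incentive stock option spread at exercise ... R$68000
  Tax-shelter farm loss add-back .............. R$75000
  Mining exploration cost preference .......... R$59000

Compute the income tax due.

R$51090

Ordinary income tax:
  R$135000 × 10% = R$13500
  R$179000 × 21% = R$37590
  → R$51090

Alternative floor tax:
  Adjusted income: R$314000 + R$68000 + R$75000 + R$59000 = R$516000
  Exemption: R$105000 − 20% × (R$516000 − R$324000) = R$105000 − R$38400 = R$66600
  Base: R$516000 − R$66600 = R$449400
  R$449400 × 11% = R$49434

R$51090 > R$49434, so the ordinary income tax governs.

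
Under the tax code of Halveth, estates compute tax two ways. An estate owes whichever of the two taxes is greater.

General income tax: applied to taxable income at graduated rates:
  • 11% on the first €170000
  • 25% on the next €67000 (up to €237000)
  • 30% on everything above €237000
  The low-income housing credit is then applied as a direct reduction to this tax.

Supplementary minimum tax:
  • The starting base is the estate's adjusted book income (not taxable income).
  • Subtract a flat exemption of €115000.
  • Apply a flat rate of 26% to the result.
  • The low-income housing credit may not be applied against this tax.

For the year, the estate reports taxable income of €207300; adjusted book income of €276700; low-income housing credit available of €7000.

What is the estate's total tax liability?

€42042

General income tax:
  €170000 × 11% = €18700
  €37300 × 25% = €9325
  → €28025
  Less low-income housing credit €7000 → €21025

Supplementary minimum tax:
  Base (adjusted book income): €276700
  Less exemption €115000 → base €161700
  €161700 × 26% = €42042

€42042 > €21025, so the supplementary minimum tax is the binding amount.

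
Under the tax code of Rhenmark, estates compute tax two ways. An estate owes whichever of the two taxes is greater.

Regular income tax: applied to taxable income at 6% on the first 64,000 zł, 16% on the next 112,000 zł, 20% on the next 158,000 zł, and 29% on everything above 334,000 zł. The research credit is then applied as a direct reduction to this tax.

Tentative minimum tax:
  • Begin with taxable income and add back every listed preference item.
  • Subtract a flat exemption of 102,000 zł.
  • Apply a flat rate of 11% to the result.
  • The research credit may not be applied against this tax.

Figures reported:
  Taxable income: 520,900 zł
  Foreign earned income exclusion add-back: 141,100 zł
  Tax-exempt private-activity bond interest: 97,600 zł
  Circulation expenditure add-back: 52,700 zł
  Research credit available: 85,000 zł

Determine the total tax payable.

Regular income tax:
  64,000 zł × 6% = 3,840 zł
  112,000 zł × 16% = 17,920 zł
  158,000 zł × 20% = 31,600 zł
  186,900 zł × 29% = 54,201 zł
  → 107,561 zł
  Less research credit 85,000 zł → 22,561 zł

Tentative minimum tax:
  Adjusted income: 520,900 zł + 141,100 zł + 97,600 zł + 52,700 zł = 812,300 zł
  Less exemption 102,000 zł → base 710,300 zł
  710,300 zł × 11% = 78,133 zł

78,133 zł > 22,561 zł, so the tentative minimum tax is the binding amount.

78,133 zł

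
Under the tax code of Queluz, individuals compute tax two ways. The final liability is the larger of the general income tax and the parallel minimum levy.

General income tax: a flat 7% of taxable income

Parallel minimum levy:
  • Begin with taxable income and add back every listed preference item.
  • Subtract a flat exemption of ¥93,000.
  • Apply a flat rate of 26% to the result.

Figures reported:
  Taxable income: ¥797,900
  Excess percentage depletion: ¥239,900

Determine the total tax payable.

¥245,648

General income tax:
  ¥797,900 × 7% = ¥55,853

Parallel minimum levy:
  Adjusted income: ¥797,900 + ¥239,900 = ¥1,037,800
  Less exemption ¥93,000 → base ¥944,800
  ¥944,800 × 26% = ¥245,648

¥245,648 > ¥55,853, so the parallel minimum levy is the binding amount.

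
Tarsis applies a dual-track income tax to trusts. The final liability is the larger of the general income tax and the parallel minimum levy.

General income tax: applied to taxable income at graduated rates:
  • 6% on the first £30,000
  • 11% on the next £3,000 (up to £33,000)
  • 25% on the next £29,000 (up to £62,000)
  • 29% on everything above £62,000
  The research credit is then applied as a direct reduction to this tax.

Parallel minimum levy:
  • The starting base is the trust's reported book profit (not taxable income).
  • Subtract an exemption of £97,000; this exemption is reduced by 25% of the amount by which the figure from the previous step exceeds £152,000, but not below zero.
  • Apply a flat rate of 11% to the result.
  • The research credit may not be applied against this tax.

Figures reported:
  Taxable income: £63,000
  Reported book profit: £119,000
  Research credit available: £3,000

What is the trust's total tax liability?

Parallel minimum levy:
  Base (reported book profit): £119,000
  Exemption: £119,000 ≤ £152,000, so full £97,000 applies
  Base: £119,000 − £97,000 = £22,000
  £22,000 × 11% = £2,420

General income tax:
  £30,000 × 6% = £1,800
  £3,000 × 11% = £330
  £29,000 × 25% = £7,250
  £1,000 × 29% = £290
  → £9,670
  Less research credit £3,000 → £6,670

£6,670 > £2,420, so the general income tax governs.

£6,670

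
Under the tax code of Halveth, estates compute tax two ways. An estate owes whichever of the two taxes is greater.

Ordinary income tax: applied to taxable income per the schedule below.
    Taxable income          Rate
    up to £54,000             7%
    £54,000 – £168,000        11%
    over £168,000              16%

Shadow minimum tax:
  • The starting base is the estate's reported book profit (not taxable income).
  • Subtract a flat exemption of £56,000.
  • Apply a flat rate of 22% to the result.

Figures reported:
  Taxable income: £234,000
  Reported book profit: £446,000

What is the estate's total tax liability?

£85,800

Ordinary income tax:
  £54,000 × 7% = £3,780
  £114,000 × 11% = £12,540
  £66,000 × 16% = £10,560
  → £26,880

Shadow minimum tax:
  Base (reported book profit): £446,000
  Less exemption £56,000 → base £390,000
  £390,000 × 22% = £85,800

£85,800 > £26,880, so the shadow minimum tax is the binding amount.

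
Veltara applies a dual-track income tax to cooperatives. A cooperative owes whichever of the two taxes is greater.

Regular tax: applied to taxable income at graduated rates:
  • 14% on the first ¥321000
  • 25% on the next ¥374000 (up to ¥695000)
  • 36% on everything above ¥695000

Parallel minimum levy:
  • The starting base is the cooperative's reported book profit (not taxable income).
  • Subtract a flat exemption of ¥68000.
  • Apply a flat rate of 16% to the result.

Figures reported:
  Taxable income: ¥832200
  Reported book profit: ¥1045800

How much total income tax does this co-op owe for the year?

¥187832

Regular tax:
  ¥321000 × 14% = ¥44940
  ¥374000 × 25% = ¥93500
  ¥137200 × 36% = ¥49392
  → ¥187832

Parallel minimum levy:
  Base (reported book profit): ¥1045800
  Less exemption ¥68000 → base ¥977800
  ¥977800 × 16% = ¥156448

¥187832 > ¥156448, so the regular tax governs.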